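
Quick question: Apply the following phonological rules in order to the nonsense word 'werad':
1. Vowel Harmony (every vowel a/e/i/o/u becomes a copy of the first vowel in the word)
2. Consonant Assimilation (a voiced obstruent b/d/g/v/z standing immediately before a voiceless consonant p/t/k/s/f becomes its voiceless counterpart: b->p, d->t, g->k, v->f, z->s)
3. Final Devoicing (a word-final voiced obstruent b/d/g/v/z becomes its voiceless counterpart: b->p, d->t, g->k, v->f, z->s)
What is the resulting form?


Starting form: 'werad'
Rule 1: Vowel Harmony: all vowels become 'e' (matching first vowel). 'werad' -> 'wered'
Rule 2: Consonant Assimilation: no voiced obstruent (b/d/g/v/z) stands immediately before a voiceless consonant (p/t/k/s/f). No change.
Rule 3: Final Devoicing: word-final voiced obstruent 'd' becomes voiceless 't'. 'wered' -> 'weret'
Final form: 'weret'

weret


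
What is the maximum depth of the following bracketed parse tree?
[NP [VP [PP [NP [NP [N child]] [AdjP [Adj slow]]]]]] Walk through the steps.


Count bracket nesting levels:
'[' at pos 0: depth = 1
'[' at pos 4: depth = 2
'[' at pos 8: depth = 3
'[' at pos 12: depth = 4
'[' at pos 16: depth = 5
'[' at pos 20: depth = 6
'[' at pos 31: depth = 5
'[' at pos 37: depth = 6
Maximum depth reached: 6

6


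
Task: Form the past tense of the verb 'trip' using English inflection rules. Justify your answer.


Apply rule: Double final consonant and add -ed. 'trip' becomes 'tripped'.

tripped


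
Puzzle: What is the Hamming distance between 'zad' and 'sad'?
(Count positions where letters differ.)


Alignment:
Position 1: 'z' vs 's' = DIFFER
Position 2: 'a' vs 'a' = match
Position 3: 'd' vs 'd' = match
Total differences: 1

1


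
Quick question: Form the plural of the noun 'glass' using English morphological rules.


Apply rule: Add -es (sibilant/fricative ending). 'glass' becomes 'glasses'.

glasses


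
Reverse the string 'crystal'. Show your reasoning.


Reverse 'crystal' character by character: 'latsyrc'.

latsyrc


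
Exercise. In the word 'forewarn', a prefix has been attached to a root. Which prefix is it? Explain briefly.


The word 'forewarn' = 'fore' (prefix) + 'warn' (root). The prefix is 'fore'.

fore


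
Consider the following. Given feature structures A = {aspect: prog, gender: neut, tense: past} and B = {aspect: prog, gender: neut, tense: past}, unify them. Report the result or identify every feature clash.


Compare features:
aspect: A=prog vs B=prog -> unified: prog
gender: A=neut vs B=neut -> unified: neut
tense: A=past vs B=past -> unified: past
No clashes found.

Unified: {aspect: prog, gender: neut, tense: past}


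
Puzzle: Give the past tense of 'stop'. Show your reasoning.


Apply rule: Double final consonant and add -ed. 'stop' becomes 'stopped'.

stopped


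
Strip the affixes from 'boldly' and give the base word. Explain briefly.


Remove suffix '-ly' from 'boldly' to get root 'bold'.

bold


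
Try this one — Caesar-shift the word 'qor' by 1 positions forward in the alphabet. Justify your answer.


Shift each letter by 1: q -> r, o -> p, r -> s. Result: 'rps'.

rps


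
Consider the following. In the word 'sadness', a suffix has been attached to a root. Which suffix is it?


The word 'sadness' = 'sad' (root) + '-ness' (suffix). The suffix is '-ness'.

ness


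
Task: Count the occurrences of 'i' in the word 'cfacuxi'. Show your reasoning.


Letter 'i' in 'cfacuxi': found at position(s) 7 = 1 occurrence(s).

1


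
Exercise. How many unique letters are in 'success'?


Unique letters in 'success': {c, e, s, u} = 4 distinct letters.

4


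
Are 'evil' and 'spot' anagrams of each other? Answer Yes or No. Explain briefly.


Sorted letters of 'evil': 'eilv'
Sorted letters of 'spot': 'opst'
They do not match.

No


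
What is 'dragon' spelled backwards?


Reverse 'dragon' character by character: 'nogard'.

nogard


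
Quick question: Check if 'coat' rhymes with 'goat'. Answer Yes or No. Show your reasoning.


Rime (stressed vowel + following sounds) of 'coat': -oat = /oʊt/
Rime of 'goat': -oat = /oʊt/
/oʊt/ and /oʊt/ are the same ending sound, so the words rhyme.

Yes


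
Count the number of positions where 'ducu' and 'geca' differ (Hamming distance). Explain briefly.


Alignment:
Position 1: 'd' vs 'g' = DIFFER
Position 2: 'u' vs 'e' = DIFFER
Position 3: 'c' vs 'c' = match
Position 4: 'u' vs 'a' = DIFFER
Total differences: 3

3


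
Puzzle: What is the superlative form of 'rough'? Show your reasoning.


Apply superlative formation (add -est): 'rough' -> 'roughest'.

roughest


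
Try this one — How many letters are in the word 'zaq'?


Spell out 'zaq' and number each letter: z(1), a(2), q(3). Total: 3 letters.

3


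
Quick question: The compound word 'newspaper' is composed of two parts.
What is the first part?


Split 'newspaper' into 'news' + 'paper'. The first part is 'news'.

news


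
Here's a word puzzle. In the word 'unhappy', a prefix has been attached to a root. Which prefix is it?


The word 'unhappy' = 'un' (prefix) + 'happy' (root). The prefix is 'un'.

un


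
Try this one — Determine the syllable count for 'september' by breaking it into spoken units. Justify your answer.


Break 'september' into syllables: sep-tem-ber -> sep | tem | ber = 3 syllables

3 syllables


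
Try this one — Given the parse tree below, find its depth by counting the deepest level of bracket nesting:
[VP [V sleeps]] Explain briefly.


Count bracket nesting levels:
'[' at pos 0: depth = 1
'[' at pos 4: depth = 2
Maximum depth reached: 2

2


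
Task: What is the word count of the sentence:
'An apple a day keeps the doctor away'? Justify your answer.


Split into words: An | apple | a | day | keeps | the | doctor | away = 8 words.

8


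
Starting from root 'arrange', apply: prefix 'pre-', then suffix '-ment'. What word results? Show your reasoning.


Step 1: Add prefix 'pre-' to 'arrange' = 'prearrange'
Step 2: Add suffix '-ment' to 'prearrange' = 'prearrangement'

prearrangement


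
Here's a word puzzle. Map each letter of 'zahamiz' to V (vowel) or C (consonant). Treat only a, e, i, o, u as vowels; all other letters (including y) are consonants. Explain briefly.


Letter mapping: z = C, a = V, h = C, a = V, m = C, i = V, z = C.

CVCVCVC


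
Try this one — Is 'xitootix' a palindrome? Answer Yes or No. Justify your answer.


Forward: 'xitootix'
Reversed: 'xitootix'
They are identical.

Yes


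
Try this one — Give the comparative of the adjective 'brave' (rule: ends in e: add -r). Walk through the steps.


Apply comparative formation (ends in e: add -r): 'brave' -> 'braver'.

braver


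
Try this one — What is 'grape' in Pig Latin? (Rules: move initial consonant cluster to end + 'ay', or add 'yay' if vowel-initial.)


'grape': move consonant cluster 'gr' to end and add 'ay': 'apegray'.

apegray


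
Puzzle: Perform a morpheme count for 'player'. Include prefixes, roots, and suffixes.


Decomposition: play (root) + -er (suffix) = 2 morpheme(s)

2 morphemes


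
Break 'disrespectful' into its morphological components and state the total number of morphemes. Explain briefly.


Step 1: Identify prefix: 'dis' (meaning: not/apart)
Step 2: Identify root: 'respect'
Step 3: Identify suffix(es): 'ful'
Decomposition: dis- (prefix: not/apart) + respect (root) + -ful (suffix: full of)
Total morphemes: 3

3 morphemes (dis- (prefix: not/apart) + respect (root) + -ful (suffix: full of))


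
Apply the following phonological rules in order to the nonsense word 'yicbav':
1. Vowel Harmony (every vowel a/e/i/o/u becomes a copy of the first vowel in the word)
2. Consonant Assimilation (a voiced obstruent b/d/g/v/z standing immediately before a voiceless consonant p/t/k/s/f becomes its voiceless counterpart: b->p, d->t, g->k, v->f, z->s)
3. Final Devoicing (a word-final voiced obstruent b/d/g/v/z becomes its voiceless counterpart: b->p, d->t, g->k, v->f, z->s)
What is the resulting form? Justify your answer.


Starting form: 'yicbav'
Rule 1: Vowel Harmony: all vowels become 'i' (matching first vowel). 'yicbav' -> 'yicbiv'
Rule 2: Consonant Assimilation: no voiced obstruent (b/d/g/v/z) stands immediately before a voiceless consonant (p/t/k/s/f). No change.
Rule 3: Final Devoicing: word-final voiced obstruent 'v' becomes voiceless 'f'. 'yicbiv' -> 'yicbif'
Final form: 'yicbif'

yicbif


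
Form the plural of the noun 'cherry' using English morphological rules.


Apply rule: Change -y to -ies (consonant + y). 'cherry' becomes 'cherries'.

cherries


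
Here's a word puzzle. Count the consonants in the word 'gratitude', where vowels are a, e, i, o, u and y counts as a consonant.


Consonants in 'gratitude': g, r, t, t, d = 5 consonants.

5


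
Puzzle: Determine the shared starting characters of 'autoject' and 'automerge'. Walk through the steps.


Compare from the start: 4 characters match: 'auto'. Mismatch at position 5: 'j' vs 'm'.

auto


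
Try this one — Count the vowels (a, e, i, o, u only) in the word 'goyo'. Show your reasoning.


Vowels in 'goyo': o, o = 2 vowels.

2


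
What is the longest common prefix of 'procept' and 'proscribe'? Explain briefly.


Compare from the start: 3 characters match: 'pro'. Mismatch at position 4: 'c' vs 's'.

pro


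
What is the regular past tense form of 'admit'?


Apply rule: Double final consonant and add -ed. 'admit' becomes 'admitted'.

admitted


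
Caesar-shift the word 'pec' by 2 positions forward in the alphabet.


Shift each letter by 2: p -> r, e -> g, c -> e. Result: 'rge'.

rge


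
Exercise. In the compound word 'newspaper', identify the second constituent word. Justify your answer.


Split 'newspaper' into 'news' + 'paper'. The second part is 'paper'.

paper


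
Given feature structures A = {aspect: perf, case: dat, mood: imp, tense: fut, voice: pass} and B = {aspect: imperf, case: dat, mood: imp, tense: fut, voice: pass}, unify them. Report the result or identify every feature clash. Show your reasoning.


Compare features:
aspect: A=perf vs B=imperf -> CLASH
case: A=dat vs B=dat -> unified: dat
mood: A=imp vs B=imp -> unified: imp
tense: A=fut vs B=fut -> unified: fut
voice: A=pass vs B=pass -> unified: pass
Clash detected on feature 'aspect' (perf vs imperf); unification fails.

CLASH on 'aspect' (perf vs imperf)


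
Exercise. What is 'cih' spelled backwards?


Reverse 'cih' character by character: 'hic'.

hic


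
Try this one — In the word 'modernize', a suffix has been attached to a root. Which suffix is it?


The word 'modernize' = 'modern' (root) + '-ize' (suffix). The suffix is '-ize'.

ize


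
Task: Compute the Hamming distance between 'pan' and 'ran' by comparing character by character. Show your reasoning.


Alignment:
Position 1: 'p' vs 'r' = DIFFER
Position 2: 'a' vs 'a' = match
Position 3: 'n' vs 'n' = match
Total differences: 1

1


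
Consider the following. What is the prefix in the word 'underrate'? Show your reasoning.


The word 'underrate' = 'under' (prefix) + 'rate' (root). The prefix is 'under'.

under


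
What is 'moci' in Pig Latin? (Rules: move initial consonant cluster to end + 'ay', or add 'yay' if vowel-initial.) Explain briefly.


'moci': move consonant cluster 'm' to end and add 'ay': 'ocimay'.

ocimay


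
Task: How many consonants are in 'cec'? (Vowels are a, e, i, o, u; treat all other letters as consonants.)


Consonants in 'cec': c, c = 2 consonants.

2


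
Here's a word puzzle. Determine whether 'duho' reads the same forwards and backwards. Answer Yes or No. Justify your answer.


Forward: 'duho'
Reversed: 'ohud'
They differ.

No


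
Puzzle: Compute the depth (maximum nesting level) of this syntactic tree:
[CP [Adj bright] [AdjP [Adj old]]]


Count bracket nesting levels:
'[' at pos 0: depth = 1
'[' at pos 4: depth = 2
'[' at pos 17: depth = 2
'[' at pos 23: depth = 3
Maximum depth reached: 3

3


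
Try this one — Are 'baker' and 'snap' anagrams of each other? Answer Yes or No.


Sorted letters of 'baker': 'abekr'
Sorted letters of 'snap': 'anps'
They do not match.

No


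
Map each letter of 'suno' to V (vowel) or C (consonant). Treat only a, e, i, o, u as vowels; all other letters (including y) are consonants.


Letter mapping: s = C, u = V, n = C, o = V.

CVCV


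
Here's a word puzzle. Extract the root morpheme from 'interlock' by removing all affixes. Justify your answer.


Remove prefix 'inter' from 'interlock' to get root 'lock'.

lock


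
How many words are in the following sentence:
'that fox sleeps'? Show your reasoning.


Split into words: that | fox | sleeps = 3 words.

3


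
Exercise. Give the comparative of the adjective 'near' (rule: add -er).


Apply comparative formation (add -er): 'near' -> 'nearer'.

nearer


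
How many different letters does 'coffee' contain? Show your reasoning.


Unique letters in 'coffee': {c, e, f, o} = 4 distinct letters.

4


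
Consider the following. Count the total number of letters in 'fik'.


Spell out 'fik' and number each letter: f(1), i(2), k(3). Total: 3 letters.

3


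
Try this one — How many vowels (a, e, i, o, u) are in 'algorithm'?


Vowels in 'algorithm': a, o, i = 3 vowels.

3


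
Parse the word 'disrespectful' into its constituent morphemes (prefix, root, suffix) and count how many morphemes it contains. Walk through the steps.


Step 1: Identify prefix: 'dis' (meaning: not/apart)
Step 2: Identify root: 'respect'
Step 3: Identify suffix(es): 'ful'
Decomposition: dis- (prefix: not/apart) + respect (root) + -ful (suffix: full of)
Total morphemes: 3

3 morphemes (dis- (prefix: not/apart) + respect (root) + -ful (suffix: full of))


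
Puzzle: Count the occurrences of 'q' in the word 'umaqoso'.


Letter 'q' in 'umaqoso': found at position(s) 4 = 1 occurrence(s).

1


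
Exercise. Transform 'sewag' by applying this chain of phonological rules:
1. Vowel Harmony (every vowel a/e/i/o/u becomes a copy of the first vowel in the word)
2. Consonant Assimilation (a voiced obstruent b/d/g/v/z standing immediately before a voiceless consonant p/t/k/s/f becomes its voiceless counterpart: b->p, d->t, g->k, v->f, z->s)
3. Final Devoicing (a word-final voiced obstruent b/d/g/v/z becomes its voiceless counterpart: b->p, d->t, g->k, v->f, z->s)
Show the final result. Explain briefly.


Starting form: 'sewag'
Rule 1: Vowel Harmony: all vowels become 'e' (matching first vowel). 'sewag' -> 'seweg'
Rule 2: Consonant Assimilation: no voiced obstruent (b/d/g/v/z) stands immediately before a voiceless consonant (p/t/k/s/f). No change.
Rule 3: Final Devoicing: word-final voiced obstruent 'g' becomes voiceless 'k'. 'seweg' -> 'sewek'
Final form: 'sewek'

sewek


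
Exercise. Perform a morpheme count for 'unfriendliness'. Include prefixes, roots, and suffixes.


Decomposition: un- (prefix) + friend (root) + -ly (suffix) + -ness (suffix) = 4 morpheme(s)

4 morphemes


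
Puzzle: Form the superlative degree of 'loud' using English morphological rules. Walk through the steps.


Apply superlative formation (add -est): 'loud' -> 'loudest'.

loudest


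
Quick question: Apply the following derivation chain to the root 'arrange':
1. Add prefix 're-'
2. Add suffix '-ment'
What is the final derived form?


Step 1: Add prefix 're-' to 'arrange' = 'rearrange'
Step 2: Add suffix '-ment' to 'rearrange' = 'rearrangement'

rearrangement


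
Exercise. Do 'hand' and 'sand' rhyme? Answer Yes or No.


Rime (stressed vowel + following sounds) of 'hand': -and = /ænd/
Rime of 'sand': -and = /ænd/
/ænd/ and /ænd/ are the same ending sound, so the words rhyme.

Yes


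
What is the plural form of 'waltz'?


Apply rule: Add -es (sibilant/fricative ending). 'waltz' becomes 'waltzes'.

waltzes


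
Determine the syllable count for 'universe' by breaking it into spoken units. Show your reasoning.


Break 'universe' into syllables: u-ni-verse -> u | ni | verse = 3 syllables

3 syllables


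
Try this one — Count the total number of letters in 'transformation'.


Spell out 'transformation' and number each letter: t(1), r(2), a(3), n(4), s(5), f(6), o(7), r(8), m(9), a(10), t(11), i(12), o(13), n(14). Total: 14 letters.

14


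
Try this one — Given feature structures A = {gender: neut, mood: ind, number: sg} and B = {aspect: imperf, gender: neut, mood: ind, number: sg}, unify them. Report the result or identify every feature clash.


Compare features:
aspect: A=_ vs B=imperf -> unified: imperf
gender: A=neut vs B=neut -> unified: neut
mood: A=ind vs B=ind -> unified: ind
number: A=sg vs B=sg -> unified: sg
No clashes found.

Unified: {aspect: imperf, gender: neut, mood: ind, number: sg}


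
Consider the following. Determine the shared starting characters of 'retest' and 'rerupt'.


Compare from the start: 2 characters match: 're'. Mismatch at position 3: 't' vs 'r'.

re


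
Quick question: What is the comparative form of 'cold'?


Apply comparative formation (add -er): 'cold' -> 'colder'.

colder


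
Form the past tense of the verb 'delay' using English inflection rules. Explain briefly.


Apply rule: Add -ed. 'delay' becomes 'delayed'.

delayed


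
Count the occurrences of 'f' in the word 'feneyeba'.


Letter 'f' in 'feneyeba': found at position(s) 1 = 1 occurrence(s).

1


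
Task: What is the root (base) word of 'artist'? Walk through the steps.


Remove suffix '-ist' from 'artist' to get root 'art'.

art


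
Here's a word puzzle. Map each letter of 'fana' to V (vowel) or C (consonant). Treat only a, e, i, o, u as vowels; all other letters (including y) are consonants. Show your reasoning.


Letter mapping: f = C, a = V, n = C, a = V.

CVCV


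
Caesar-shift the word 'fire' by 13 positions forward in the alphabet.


Shift each letter by 13: f -> s, i -> v, r -> e, e -> r. Result: 'sver'.

sver


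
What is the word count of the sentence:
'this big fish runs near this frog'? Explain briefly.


Split into words: this | big | fish | runs | near | this | frog = 7 words.

7


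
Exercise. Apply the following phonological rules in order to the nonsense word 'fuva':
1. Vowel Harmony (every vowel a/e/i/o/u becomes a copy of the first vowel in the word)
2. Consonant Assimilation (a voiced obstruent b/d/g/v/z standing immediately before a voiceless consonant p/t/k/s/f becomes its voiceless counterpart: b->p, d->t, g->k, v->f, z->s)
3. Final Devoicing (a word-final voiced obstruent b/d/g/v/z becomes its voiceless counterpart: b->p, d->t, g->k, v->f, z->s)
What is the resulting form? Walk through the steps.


Starting form: 'fuva'
Rule 1: Vowel Harmony: all vowels become 'u' (matching first vowel). 'fuva' -> 'fuvu'
Rule 2: Consonant Assimilation: no voiced obstruent (b/d/g/v/z) stands immediately before a voiceless consonant (p/t/k/s/f). No change.
Rule 3: Final Devoicing: the word ends in the vowel 'u', not a consonant. No change.
Final form: 'fuvu'

fuvu


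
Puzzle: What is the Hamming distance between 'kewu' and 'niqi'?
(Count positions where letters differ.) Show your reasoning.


Alignment:
Position 1: 'k' vs 'n' = DIFFER
Position 2: 'e' vs 'i' = DIFFER
Position 3: 'w' vs 'q' = DIFFER
Position 4: 'u' vs 'i' = DIFFER
Total differences: 4

4


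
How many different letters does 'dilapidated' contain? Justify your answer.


Unique letters in 'dilapidated': {a, d, e, i, l, p, t} = 7 distinct letters.

7


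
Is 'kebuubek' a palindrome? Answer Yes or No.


Forward: 'kebuubek'
Reversed: 'kebuubek'
They are identical.

Yes


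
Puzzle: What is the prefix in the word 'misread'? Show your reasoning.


The word 'misread' = 'mis' (prefix) + 'read' (root). The prefix is 'mis'.

mis


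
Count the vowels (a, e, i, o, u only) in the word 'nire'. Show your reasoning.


Vowels in 'nire': i, e = 2 vowels.

2


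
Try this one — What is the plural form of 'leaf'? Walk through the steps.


Apply rule: Change -f to -ves. 'leaf' becomes 'leaves'.

leaves


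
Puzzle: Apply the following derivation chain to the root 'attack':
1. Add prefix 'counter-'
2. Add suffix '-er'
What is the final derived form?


Step 1: Add prefix 'counter-' to 'attack' = 'counterattack'
Step 2: Add suffix '-er' to 'counterattack' = 'counterattacker'

counterattacker


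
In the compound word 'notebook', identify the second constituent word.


Split 'notebook' into 'note' + 'book'. The second part is 'book'.

book


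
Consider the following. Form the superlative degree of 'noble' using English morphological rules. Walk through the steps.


Apply superlative formation (ends in e: add -st): 'noble' -> 'noblest'.

noblest


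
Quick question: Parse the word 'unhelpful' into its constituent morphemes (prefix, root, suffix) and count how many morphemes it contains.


Step 1: Identify prefix: 'un' (meaning: not/reverse)
Step 2: Identify root: 'help'
Step 3: Identify suffix(es): 'ful'
Decomposition: un- (prefix: not/reverse) + help (root) + -ful (suffix: full of)
Total morphemes: 3

3 morphemes (un- (prefix: not/reverse) + help (root) + -ful (suffix: full of))


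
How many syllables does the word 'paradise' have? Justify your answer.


Break 'paradise' into syllables: par-a-dise -> par | a | dise = 3 syllables

3 syllables


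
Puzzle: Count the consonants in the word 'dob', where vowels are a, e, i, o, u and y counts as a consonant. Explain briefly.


Consonants in 'dob': d, b = 2 consonants.

2


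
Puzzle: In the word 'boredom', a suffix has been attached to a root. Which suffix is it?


The word 'boredom' = 'bore' (root) + '-dom' (suffix). The suffix is '-dom'.

dom


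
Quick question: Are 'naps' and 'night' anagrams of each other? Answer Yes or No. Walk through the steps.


Sorted letters of 'naps': 'anps'
Sorted letters of 'night': 'ghint'
They do not match.

No


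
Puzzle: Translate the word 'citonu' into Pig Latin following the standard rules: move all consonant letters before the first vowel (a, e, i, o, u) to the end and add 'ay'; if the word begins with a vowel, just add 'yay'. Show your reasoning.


'citonu': move consonant cluster 'c' to end and add 'ay': 'itonucay'.

itonucay


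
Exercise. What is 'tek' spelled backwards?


Reverse 'tek' character by character: 'ket'.

ket


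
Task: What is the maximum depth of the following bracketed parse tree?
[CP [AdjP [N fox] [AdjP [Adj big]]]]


Count bracket nesting levels:
'[' at pos 0: depth = 1
'[' at pos 4: depth = 2
'[' at pos 10: depth = 3
'[' at pos 18: depth = 3
'[' at pos 24: depth = 4
Maximum depth reached: 4

4


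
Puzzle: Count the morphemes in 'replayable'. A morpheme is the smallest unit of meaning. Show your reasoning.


Decomposition: re- (prefix) + play (root) + -able (suffix) = 3 morpheme(s)

3 morphemes


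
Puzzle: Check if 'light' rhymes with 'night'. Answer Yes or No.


Rime (stressed vowel + following sounds) of 'light': -ight = /aɪt/
Rime of 'night': -ight = /aɪt/
/aɪt/ and /aɪt/ are the same ending sound, so the words rhyme.

Yes


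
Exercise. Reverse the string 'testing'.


Reverse 'testing' character by character: 'gnitset'.

gnitset


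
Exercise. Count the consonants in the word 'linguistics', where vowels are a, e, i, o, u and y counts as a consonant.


Consonants in 'linguistics': l, n, g, s, t, c, s = 7 consonants.

7


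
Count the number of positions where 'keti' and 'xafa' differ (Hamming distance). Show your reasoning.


Alignment:
Position 1: 'k' vs 'x' = DIFFER
Position 2: 'e' vs 'a' = DIFFER
Position 3: 't' vs 'f' = DIFFER
Position 4: 'i' vs 'a' = DIFFER
Total differences: 4

4


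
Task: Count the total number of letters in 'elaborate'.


Spell out 'elaborate' and number each letter: e(1), l(2), a(3), b(4), o(5), r(6), a(7), t(8), e(9). Total: 9 letters.

9


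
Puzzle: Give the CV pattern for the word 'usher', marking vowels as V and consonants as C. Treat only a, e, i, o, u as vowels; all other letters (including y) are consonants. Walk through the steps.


Letter mapping: u = V, s = C, h = C, e = V, r = C.

VCCVC


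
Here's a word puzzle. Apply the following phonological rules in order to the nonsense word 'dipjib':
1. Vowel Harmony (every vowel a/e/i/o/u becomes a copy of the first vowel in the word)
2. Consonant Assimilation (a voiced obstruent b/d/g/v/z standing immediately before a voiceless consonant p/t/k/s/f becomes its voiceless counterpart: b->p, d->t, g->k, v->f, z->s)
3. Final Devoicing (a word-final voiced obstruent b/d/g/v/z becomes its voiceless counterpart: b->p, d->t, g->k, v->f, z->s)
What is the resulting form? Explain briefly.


Starting form: 'dipjib'
Rule 1: Vowel Harmony: all vowels already match. No change.
Rule 2: Consonant Assimilation: no voiced obstruent (b/d/g/v/z) stands immediately before a voiceless consonant (p/t/k/s/f). No change.
Rule 3: Final Devoicing: word-final voiced obstruent 'b' becomes voiceless 'p'. 'dipjib' -> 'dipjip'
Final form: 'dipjip'

dipjip


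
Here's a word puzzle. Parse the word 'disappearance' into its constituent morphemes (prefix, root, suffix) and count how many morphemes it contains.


Step 1: Identify prefix: 'dis' (meaning: not/apart)
Step 2: Identify root: 'appear'
Step 3: Identify suffix(es): 'ance'
Decomposition: dis- (prefix: not/apart) + appear (root) + -ance (suffix: state/act)
Total morphemes: 3

3 morphemes (dis- (prefix: not/apart) + appear (root) + -ance (suffix: state/act))


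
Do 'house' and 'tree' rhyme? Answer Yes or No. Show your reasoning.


Rime (stressed vowel + following sounds) of 'house': -ouse = /aʊs/
Rime of 'tree': -ee = /iː/
/aʊs/ and /iː/ are different ending sounds, so the words do not rhyme.

No


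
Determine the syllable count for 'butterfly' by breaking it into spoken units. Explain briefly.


Break 'butterfly' into syllables: but-ter-fly -> but | ter | fly = 3 syllables

3 syllables


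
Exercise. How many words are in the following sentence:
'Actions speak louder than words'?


Split into words: Actions | speak | louder | than | words = 5 words.

5


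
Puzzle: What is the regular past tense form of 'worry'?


Apply rule: Change -y to -ied. 'worry' becomes 'worried'.

worried


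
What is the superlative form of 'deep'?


Apply superlative formation (add -est): 'deep' -> 'deepest'.

deepest


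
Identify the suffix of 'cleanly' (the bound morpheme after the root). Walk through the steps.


The word 'cleanly' = 'clean' (root) + '-ly' (suffix). The suffix is '-ly'.

ly


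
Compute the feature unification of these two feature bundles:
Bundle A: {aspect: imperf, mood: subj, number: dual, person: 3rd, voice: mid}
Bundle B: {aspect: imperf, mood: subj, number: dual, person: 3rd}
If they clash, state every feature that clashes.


Compare features:
aspect: A=imperf vs B=imperf -> unified: imperf
mood: A=subj vs B=subj -> unified: subj
number: A=dual vs B=dual -> unified: dual
person: A=3rd vs B=3rd -> unified: 3rd
voice: A=mid vs B=_ -> unified: mid
No clashes found.

Unified: {aspect: imperf, mood: subj, number: dual, person: 3rd, voice: mid}


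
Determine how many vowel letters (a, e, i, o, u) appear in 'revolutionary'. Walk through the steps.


Vowels in 'revolutionary': e, o, u, i, o, a = 6 vowels.

6


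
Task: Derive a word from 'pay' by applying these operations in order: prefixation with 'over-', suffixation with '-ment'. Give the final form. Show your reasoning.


Step 1: Add prefix 'over-' to 'pay' = 'overpay'
Step 2: Add suffix '-ment' to 'overpay' = 'overpayment'

overpayment


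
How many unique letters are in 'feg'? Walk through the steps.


Unique letters in 'feg': {e, f, g} = 3 distinct letters.

3


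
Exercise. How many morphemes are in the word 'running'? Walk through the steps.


Decomposition: run (root) + -ing (suffix) = 2 morpheme(s)

2 morphemes


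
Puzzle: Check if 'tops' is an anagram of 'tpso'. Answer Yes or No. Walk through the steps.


Sorted letters of 'tops': 'opst'
Sorted letters of 'tpso': 'opst'
They match.

Yes


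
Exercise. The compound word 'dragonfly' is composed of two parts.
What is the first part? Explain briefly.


Split 'dragonfly' into 'dragon' + 'fly'. The first part is 'dragon'.

dragon


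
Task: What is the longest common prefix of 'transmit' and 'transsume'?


Compare from the start: 5 characters match: 'trans'. Mismatch at position 6: 'm' vs 's'.

trans


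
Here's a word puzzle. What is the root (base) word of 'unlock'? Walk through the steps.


Remove prefix 'un' from 'unlock' to get root 'lock'.

lock


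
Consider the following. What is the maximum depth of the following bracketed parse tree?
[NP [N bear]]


Count bracket nesting levels:
'[' at pos 0: depth = 1
'[' at pos 4: depth = 2
Maximum depth reached: 2

2


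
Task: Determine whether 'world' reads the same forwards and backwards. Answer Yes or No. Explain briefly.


Forward: 'world'
Reversed: 'dlrow'
They differ.

No


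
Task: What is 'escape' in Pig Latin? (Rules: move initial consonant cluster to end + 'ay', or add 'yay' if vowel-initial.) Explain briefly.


'escape' starts with a vowel, so add 'yay': 'escapeyay'.

escapeyay


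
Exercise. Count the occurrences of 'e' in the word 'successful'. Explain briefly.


Letter 'e' in 'successful': found at position(s) 5 = 1 occurrence(s).

1


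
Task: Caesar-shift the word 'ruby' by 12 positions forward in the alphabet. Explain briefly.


Shift each letter by 12: r -> d, u -> g, b -> n, y -> k. Result: 'dgnk'.

dgnk


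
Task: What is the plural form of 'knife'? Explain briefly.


Apply rule: Change -fe to -ves. 'knife' becomes 'knives'.

knives


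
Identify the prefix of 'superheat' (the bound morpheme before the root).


The word 'superheat' = 'super' (prefix) + 'heat' (root). The prefix is 'super'.

super


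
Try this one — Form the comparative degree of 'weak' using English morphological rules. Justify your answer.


Apply comparative formation (add -er): 'weak' -> 'weaker'.

weaker


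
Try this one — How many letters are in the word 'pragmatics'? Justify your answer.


Spell out 'pragmatics' and number each letter: p(1), r(2), a(3), g(4), m(5), a(6), t(7), i(8), c(9), s(10). Total: 10 letters.

10


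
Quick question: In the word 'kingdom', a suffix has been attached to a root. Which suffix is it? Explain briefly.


The word 'kingdom' = 'king' (root) + '-dom' (suffix). The suffix is '-dom'.

dom


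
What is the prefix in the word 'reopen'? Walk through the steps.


The word 'reopen' = 're' (prefix) + 'open' (root). The prefix is 're'.

re


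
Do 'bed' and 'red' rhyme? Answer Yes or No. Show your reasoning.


Rime (stressed vowel + following sounds) of 'bed': -ed = /ɛd/
Rime of 'red': -ed = /ɛd/
/ɛd/ and /ɛd/ are the same ending sound, so the words rhyme.

Yes


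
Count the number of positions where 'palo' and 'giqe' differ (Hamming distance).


Alignment:
Position 1: 'p' vs 'g' = DIFFER
Position 2: 'a' vs 'i' = DIFFER
Position 3: 'l' vs 'q' = DIFFER
Position 4: 'o' vs 'e' = DIFFER
Total differences: 4

4


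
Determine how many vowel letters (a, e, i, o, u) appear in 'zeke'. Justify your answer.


Vowels in 'zeke': e, e = 2 vowels.

2


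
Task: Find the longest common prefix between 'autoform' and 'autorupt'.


Compare from the start: 4 characters match: 'auto'. Mismatch at position 5: 'f' vs 'r'.

auto


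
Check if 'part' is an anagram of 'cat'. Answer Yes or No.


Sorted letters of 'part': 'aprt'
Sorted letters of 'cat': 'act'
They do not match.

No


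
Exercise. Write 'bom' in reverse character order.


Reverse 'bom' character by character: 'mob'.

mob


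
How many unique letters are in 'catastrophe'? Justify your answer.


Unique letters in 'catastrophe': {a, c, e, h, o, p, r, s, t} = 9 distinct letters.

9


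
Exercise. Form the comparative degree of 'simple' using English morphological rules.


Apply comparative formation (ends in e: add -r): 'simple' -> 'simpler'.

simpler


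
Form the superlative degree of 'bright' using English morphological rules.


Apply superlative formation (add -est): 'bright' -> 'brightest'.

brightest


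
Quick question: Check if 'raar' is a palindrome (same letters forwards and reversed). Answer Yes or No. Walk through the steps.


Forward: 'raar'
Reversed: 'raar'
They are identical.

Yes


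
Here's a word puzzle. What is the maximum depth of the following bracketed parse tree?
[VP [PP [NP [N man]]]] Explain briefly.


Count bracket nesting levels:
'[' at pos 0: depth = 1
'[' at pos 4: depth = 2
'[' at pos 8: depth = 3
'[' at pos 12: depth = 4
Maximum depth reached: 4

4


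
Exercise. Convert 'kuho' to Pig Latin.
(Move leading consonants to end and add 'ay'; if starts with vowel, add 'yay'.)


'kuho': move consonant cluster 'k' to end and add 'ay': 'uhokay'.

uhokay


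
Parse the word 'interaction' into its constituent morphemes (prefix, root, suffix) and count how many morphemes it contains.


Step 1: Identify prefix: 'inter' (meaning: between)
Step 2: Identify root: 'act'
Step 3: Identify suffix(es): 'ion'
Decomposition: inter- (prefix: between) + act (root) + -ion (suffix: act of)
Total morphemes: 3

3 morphemes (inter- (prefix: between) + act (root) + -ion (suffix: act of))


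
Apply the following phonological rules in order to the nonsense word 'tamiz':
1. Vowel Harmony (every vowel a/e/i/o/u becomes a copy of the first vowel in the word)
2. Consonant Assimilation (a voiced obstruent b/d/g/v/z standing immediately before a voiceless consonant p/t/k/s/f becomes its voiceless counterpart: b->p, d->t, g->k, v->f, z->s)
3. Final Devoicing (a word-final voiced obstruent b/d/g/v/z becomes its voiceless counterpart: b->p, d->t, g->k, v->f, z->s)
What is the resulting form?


Starting form: 'tamiz'
Rule 1: Vowel Harmony: all vowels become 'a' (matching first vowel). 'tamiz' -> 'tamaz'
Rule 2: Consonant Assimilation: no voiced obstruent (b/d/g/v/z) stands immediately before a voiceless consonant (p/t/k/s/f). No change.
Rule 3: Final Devoicing: word-final voiced obstruent 'z' becomes voiceless 's'. 'tamaz' -> 'tamas'
Final form: 'tamas'

tamas


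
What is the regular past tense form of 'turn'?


Apply rule: Add -ed. 'turn' becomes 'turned'.

turned


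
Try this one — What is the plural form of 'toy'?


Apply rule: Add -s. 'toy' becomes 'toys'.

toys


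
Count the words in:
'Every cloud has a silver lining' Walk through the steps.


Split into words: Every | cloud | has | a | silver | lining = 6 words.

6


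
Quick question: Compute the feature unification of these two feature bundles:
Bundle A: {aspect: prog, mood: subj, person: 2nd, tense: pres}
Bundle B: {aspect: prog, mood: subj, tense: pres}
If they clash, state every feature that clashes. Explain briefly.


Compare features:
aspect: A=prog vs B=prog -> unified: prog
mood: A=subj vs B=subj -> unified: subj
person: A=2nd vs B=_ -> unified: 2nd
tense: A=pres vs B=pres -> unified: pres
No clashes found.

Unified: {aspect: prog, mood: subj, person: 2nd, tense: pres}


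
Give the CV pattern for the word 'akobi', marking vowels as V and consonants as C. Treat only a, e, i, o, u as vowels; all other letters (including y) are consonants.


Letter mapping: a = V, k = C, o = V, b = C, i = V.

VCVCV


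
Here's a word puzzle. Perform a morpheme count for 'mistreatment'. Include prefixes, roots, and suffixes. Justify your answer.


Decomposition: mis- (prefix) + treat (root) + -ment (suffix) = 3 morpheme(s)

3 morphemes


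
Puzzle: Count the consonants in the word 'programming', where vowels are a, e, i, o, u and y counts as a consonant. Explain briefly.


Consonants in 'programming': p, r, g, r, m, m, n, g = 8 consonants.

8


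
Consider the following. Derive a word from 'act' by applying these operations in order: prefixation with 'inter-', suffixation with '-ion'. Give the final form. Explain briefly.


Step 1: Add prefix 'inter-' to 'act' = 'interact'
Step 2: Add suffix '-ion' to 'interact' = 'interaction'

interaction


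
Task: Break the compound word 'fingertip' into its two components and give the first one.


Split 'fingertip' into 'finger' + 'tip'. The first part is 'finger'.

finger


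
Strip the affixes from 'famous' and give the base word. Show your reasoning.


Remove suffix '-ous' from 'famous' to get root 'fame'.

fame


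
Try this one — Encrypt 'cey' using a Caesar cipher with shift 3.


Shift each letter by 3: c -> f, e -> h, y -> b. Result: 'fhb'.

fhb


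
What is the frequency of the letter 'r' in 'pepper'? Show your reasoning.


Letter 'r' in 'pepper': found at position(s) 6 = 1 occurrence(s).

1


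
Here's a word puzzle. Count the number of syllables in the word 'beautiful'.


Break 'beautiful' into syllables: beau-ti-ful -> beau | ti | ful = 3 syllables

3 syllables


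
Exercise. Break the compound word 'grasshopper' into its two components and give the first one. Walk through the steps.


Split 'grasshopper' into 'grass' + 'hopper'. The first part is 'grass'.

grass


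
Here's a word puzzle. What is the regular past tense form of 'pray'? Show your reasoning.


Apply rule: Add -ed. 'pray' becomes 'prayed'.

prayed


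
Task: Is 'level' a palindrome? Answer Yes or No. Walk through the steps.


Forward: 'level'
Reversed: 'level'
They are identical.

Yes


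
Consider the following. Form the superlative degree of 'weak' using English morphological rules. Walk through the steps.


Apply superlative formation (add -est): 'weak' -> 'weakest'.

weakest


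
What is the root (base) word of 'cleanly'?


Remove suffix '-ly' from 'cleanly' to get root 'clean'.

clean


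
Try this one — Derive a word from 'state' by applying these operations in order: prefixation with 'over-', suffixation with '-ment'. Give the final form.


Step 1: Add prefix 'over-' to 'state' = 'overstate'
Step 2: Add suffix '-ment' to 'overstate' = 'overstatement'

overstatement


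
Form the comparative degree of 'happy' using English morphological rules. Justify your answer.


Apply comparative formation (consonant + y: change y to i, add -er): 'happy' -> 'happier'.

happier


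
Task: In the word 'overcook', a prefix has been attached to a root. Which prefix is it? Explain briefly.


The word 'overcook' = 'over' (prefix) + 'cook' (root). The prefix is 'over'.

over


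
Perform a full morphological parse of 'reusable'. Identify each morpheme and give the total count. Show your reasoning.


Step 1: Identify prefix: 're' (meaning: again)
Step 2: Identify root: 'use'
Step 3: Identify suffix(es): 'able'
Decomposition: re- (prefix: again) + use (root) + -able (suffix: capable of)
Total morphemes: 3

3 morphemes (re- (prefix: again) + use (root) + -able (suffix: capable of))


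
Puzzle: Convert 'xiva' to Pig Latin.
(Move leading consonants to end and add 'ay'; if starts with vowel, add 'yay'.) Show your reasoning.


'xiva': move consonant cluster 'x' to end and add 'ay': 'ivaxay'.

ivaxay


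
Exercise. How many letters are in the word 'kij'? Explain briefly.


Spell out 'kij' and number each letter: k(1), i(2), j(3). Total: 3 letters.

3


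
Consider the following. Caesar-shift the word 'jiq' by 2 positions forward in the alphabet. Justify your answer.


Shift each letter by 2: j -> l, i -> k, q -> s. Result: 'lks'.

lks
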